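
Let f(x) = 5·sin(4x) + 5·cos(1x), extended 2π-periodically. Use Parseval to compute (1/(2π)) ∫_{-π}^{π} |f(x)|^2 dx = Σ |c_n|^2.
Σ |c_n|^2 = 25

Expand |f|^2 and use orthogonality of {sin(nx), cos(mx)} on [-π, π]:
  ∫_{-π}^{π} sin(nx)^2 dx = π, ∫ cos(mx)^2 dx = π, and cross terms integrate to 0.
So ∫_{-π}^{π} f(x)^2 dx = 5^2 · π + 5^2 · π = (25 + 25)π.
Divide by 2π: (25 + 25)/2 = 25.
By Parseval, this equals Σ |c_n|^2.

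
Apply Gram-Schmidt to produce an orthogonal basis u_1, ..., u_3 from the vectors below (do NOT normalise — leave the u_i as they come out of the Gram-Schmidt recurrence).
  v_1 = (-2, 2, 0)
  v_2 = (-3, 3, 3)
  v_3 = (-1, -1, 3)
Orthogonal basis:
  u_1 = (-2, 2, 0)
  u_2 = (0, 0, 3)
  u_3 = (-1, -1, 0)

Apply the Gram-Schmidt recurrence
  u_1 = v_1
  u_i = v_i − Σ_{j<i} ((v_i · u_j) / (u_j · u_j)) · u_j.

Step by step this gives:
  u_1 = (-2, 2, 0)
  u_2 = (0, 0, 3)
  u_3 = (-1, -1, 0)

Orthogonality check:
  u_2 · u_1 = 0 (should be 0)
  u_3 · u_1 = 0 (should be 0)
  u_3 · u_2 = 0 (should be 0)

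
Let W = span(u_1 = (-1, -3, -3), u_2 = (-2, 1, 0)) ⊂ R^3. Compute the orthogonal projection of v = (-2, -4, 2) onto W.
proj_W(v) = (-28/47, -56/47, -60/47)

Set up U = [u_1 | ... | u_2] ∈ R^(3×2). The projector onto W = col(U) is P = U (U^T U)^(-1) U^T.
Compute U^T U =
  [19, -1]
  [-1, 5],
and U^T v = (8, 0).
Solve U^T U · c = U^T v for the coefficients: c = (20/47, 4/47). The projection is proj_W(v) = U c.
Check: (v - proj_W(v)) · u_1 = 0  (should be 0).
Check: (v - proj_W(v)) · u_2 = 0  (should be 0).
Result: proj_W(v) = (-28/47, -56/47, -60/47).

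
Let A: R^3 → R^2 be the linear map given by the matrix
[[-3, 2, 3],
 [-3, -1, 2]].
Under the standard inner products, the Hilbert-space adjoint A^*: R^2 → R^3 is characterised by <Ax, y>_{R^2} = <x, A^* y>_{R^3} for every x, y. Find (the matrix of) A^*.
A^* = A^T =
[[-3, -3],
 [2, -1],
 [3, 2]]

For real matrices with standard dot products, the defining identity <Ax, y> = <x, A^* y> gives (Ax)^T y = x^T (A^*) y, i.e. x^T A^T y = x^T (A^*) y. Since this holds for all x, y, we must have A^* = A^T. Therefore
A^* =
[[-3, -3],
 [2, -1],
 [3, 2]].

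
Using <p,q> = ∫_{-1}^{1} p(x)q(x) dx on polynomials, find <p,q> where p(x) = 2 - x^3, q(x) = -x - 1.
<p,q> = -18/5

Expand the product: p(x)·q(x) = x^4 + x^3 - 2*x - 2.
∫_{-1}^{1} of each monomial x^k gives [2/(k+1) if k even, 0 if k odd]. Integrating term-by-term (or equivalently evaluating the antiderivative F(x) = x^5/5 + x^4/4 - x^2 - 2*x at the endpoints):
  F(1) − F(−1) = -51/20 − (21/20) = -18/5.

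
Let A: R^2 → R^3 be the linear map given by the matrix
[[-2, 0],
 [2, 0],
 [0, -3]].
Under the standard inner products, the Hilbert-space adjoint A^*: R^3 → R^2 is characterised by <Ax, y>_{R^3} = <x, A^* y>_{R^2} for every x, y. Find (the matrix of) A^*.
A^* = A^T =
[[-2, 2, 0],
 [0, 0, -3]]

For real matrices with standard dot products, the defining identity <Ax, y> = <x, A^* y> gives (Ax)^T y = x^T (A^*) y, i.e. x^T A^T y = x^T (A^*) y. Since this holds for all x, y, we must have A^* = A^T. Therefore
A^* =
[[-2, 2, 0],
 [0, 0, -3]].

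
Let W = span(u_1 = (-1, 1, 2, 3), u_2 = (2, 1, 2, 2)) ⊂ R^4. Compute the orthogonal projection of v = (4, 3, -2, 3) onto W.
proj_W(v) = (383/114, 47/57, 94/57, 41/38)

Set up U = [u_1 | ... | u_2] ∈ R^(4×2). The projector onto W = col(U) is P = U (U^T U)^(-1) U^T.
Compute U^T U =
  [15, 9]
  [9, 13],
and U^T v = (4, 13).
Solve U^T U · c = U^T v for the coefficients: c = (-65/114, 53/38). The projection is proj_W(v) = U c.
Check: (v - proj_W(v)) · u_1 = 0  (should be 0).
Check: (v - proj_W(v)) · u_2 = 0  (should be 0).
Result: proj_W(v) = (383/114, 47/57, 94/57, 41/38).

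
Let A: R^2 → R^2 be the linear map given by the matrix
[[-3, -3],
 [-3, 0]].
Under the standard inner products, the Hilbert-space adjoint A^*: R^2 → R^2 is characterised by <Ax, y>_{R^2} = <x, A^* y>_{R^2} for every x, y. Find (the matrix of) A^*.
A^* = A^T =
[[-3, -3],
 [-3, 0]]

For real matrices with standard dot products, the defining identity <Ax, y> = <x, A^* y> gives (Ax)^T y = x^T (A^*) y, i.e. x^T A^T y = x^T (A^*) y. Since this holds for all x, y, we must have A^* = A^T. Therefore
A^* =
[[-3, -3],
 [-3, 0]].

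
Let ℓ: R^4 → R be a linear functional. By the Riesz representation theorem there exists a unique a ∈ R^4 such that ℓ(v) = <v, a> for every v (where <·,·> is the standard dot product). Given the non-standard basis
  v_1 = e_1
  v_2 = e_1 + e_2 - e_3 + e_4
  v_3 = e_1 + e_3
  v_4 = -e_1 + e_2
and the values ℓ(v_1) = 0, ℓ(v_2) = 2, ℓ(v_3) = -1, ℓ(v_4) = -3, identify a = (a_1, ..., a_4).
a = (0, -3, -1, 4)

Write a = (a_1, ..., a_4) in the standard basis. For each basis vector v_i, ℓ(v_i) = <v_i, a> is a linear equation in the a_j's. Collect the n equations into a matrix system V a = ℓ, where row i of V is v_i (expressed in the standard basis). Since V is invertible (lower-triangular with 1s on the diagonal, up to permutation), solve by back-substitution:
  V =
[[1, 0, 0, 0],
 [1, 1, -1, 1],
 [1, 0, 1, 0],
 [-1, 1, 0, 0]]
  V a = (0, 2, -1, -3)
Solving gives a = (0, -3, -1, 4).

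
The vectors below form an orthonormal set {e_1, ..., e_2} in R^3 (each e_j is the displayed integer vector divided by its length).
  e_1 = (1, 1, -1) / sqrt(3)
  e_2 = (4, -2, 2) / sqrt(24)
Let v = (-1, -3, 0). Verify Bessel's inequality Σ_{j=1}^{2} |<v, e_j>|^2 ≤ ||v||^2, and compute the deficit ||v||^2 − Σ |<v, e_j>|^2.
Σ |<v, e_j>|^2 = 11/2; ||v||^2 = 10; deficit = 9/2

Write each e_j = u_j / sqrt(<u_j, u_j>) where u_j is the displayed integer vector. Then <v, e_j> = <v, u_j> / sqrt(<u_j, u_j>), so |<v, e_j>|^2 = <v, u_j>^2 / <u_j, u_j>.
Coefficients: <v, e_1> = -4/sqrt(3), <v, e_2> = 2/sqrt(24).
Square and sum: Σ |<v, e_j>|^2 = 11/2.
Compute ||v||^2 = v·v = 10.
Deficit = 10 − 11/2 = 9/2 ≥ 0, confirming Bessel's inequality. (The deficit equals ||v − Σ <v,e_j> e_j||^2, the squared distance from v to span{e_j}.)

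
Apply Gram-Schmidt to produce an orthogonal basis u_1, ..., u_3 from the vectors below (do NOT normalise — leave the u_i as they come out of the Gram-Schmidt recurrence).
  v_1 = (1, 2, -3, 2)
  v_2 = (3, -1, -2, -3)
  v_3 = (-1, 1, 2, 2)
Orthogonal basis:
  u_1 = (1, 2, -3, 2)
  u_2 = (53/18, -10/9, -11/6, -28/9)
  u_3 = (349/413, 180/413, 297/413, 13/59)

Apply the Gram-Schmidt recurrence
  u_1 = v_1
  u_i = v_i − Σ_{j<i} ((v_i · u_j) / (u_j · u_j)) · u_j.

Step by step this gives:
  u_1 = (1, 2, -3, 2)
  u_2 = (53/18, -10/9, -11/6, -28/9)
  u_3 = (349/413, 180/413, 297/413, 13/59)

Orthogonality check:
  u_2 · u_1 = 0 (should be 0)
  u_3 · u_1 = 0 (should be 0)
  u_3 · u_2 = 0 (should be 0)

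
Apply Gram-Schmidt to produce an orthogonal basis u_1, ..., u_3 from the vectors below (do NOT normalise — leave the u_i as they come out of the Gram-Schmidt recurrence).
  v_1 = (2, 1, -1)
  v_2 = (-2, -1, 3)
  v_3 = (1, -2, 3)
Orthogonal basis:
  u_1 = (2, 1, -1)
  u_2 = (2/3, 1/3, 5/3)
  u_3 = (1, -2, 0)

Apply the Gram-Schmidt recurrence
  u_1 = v_1
  u_i = v_i − Σ_{j<i} ((v_i · u_j) / (u_j · u_j)) · u_j.

Step by step this gives:
  u_1 = (2, 1, -1)
  u_2 = (2/3, 1/3, 5/3)
  u_3 = (1, -2, 0)

Orthogonality check:
  u_2 · u_1 = 0 (should be 0)
  u_3 · u_1 = 0 (should be 0)
  u_3 · u_2 = 0 (should be 0)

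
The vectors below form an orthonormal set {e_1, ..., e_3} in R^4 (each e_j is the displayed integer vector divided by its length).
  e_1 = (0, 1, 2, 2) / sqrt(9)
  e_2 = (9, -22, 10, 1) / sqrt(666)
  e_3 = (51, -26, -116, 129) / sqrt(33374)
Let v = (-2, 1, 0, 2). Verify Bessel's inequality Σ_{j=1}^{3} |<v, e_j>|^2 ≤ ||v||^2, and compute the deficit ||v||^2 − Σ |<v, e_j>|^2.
Σ |<v, e_j>|^2 = 2459/451; ||v||^2 = 9; deficit = 1600/451

Write each e_j = u_j / sqrt(<u_j, u_j>) where u_j is the displayed integer vector. Then <v, e_j> = <v, u_j> / sqrt(<u_j, u_j>), so |<v, e_j>|^2 = <v, u_j>^2 / <u_j, u_j>.
Coefficients: <v, e_1> = 5/sqrt(9), <v, e_2> = -38/sqrt(666), <v, e_3> = 130/sqrt(33374).
Square and sum: Σ |<v, e_j>|^2 = 2459/451.
Compute ||v||^2 = v·v = 9.
Deficit = 9 − 2459/451 = 1600/451 ≥ 0, confirming Bessel's inequality. (The deficit equals ||v − Σ <v,e_j> e_j||^2, the squared distance from v to span{e_j}.)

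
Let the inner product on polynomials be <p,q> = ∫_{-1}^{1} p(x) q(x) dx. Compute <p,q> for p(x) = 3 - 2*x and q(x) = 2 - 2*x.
<p,q> = 44/3

Expand the product: p(x)·q(x) = 4*x^2 - 10*x + 6.
∫_{-1}^{1} of each monomial x^k gives [2/(k+1) if k even, 0 if k odd]. Integrating term-by-term (or equivalently evaluating the antiderivative F(x) = 4*x^3/3 - 5*x^2 + 6*x at the endpoints):
  F(1) − F(−1) = 7/3 − (-37/3) = 44/3.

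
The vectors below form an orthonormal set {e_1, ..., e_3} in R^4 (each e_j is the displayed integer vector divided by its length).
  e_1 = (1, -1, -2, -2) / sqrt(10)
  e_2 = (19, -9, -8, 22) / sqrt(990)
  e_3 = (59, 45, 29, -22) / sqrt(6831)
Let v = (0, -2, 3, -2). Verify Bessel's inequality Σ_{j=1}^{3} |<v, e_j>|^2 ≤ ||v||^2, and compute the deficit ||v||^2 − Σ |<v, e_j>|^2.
Σ |<v, e_j>|^2 = 1721/621; ||v||^2 = 17; deficit = 8836/621

Write each e_j = u_j / sqrt(<u_j, u_j>) where u_j is the displayed integer vector. Then <v, e_j> = <v, u_j> / sqrt(<u_j, u_j>), so |<v, e_j>|^2 = <v, u_j>^2 / <u_j, u_j>.
Coefficients: <v, e_1> = 0/sqrt(10), <v, e_2> = -50/sqrt(990), <v, e_3> = 41/sqrt(6831).
Square and sum: Σ |<v, e_j>|^2 = 1721/621.
Compute ||v||^2 = v·v = 17.
Deficit = 17 − 1721/621 = 8836/621 ≥ 0, confirming Bessel's inequality. (The deficit equals ||v − Σ <v,e_j> e_j||^2, the squared distance from v to span{e_j}.)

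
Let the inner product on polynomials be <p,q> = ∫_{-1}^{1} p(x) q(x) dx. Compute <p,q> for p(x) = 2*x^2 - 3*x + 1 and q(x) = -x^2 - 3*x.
<p,q> = 68/15

Expand the product: p(x)·q(x) = -2*x^4 - 3*x^3 + 8*x^2 - 3*x.
∫_{-1}^{1} of each monomial x^k gives [2/(k+1) if k even, 0 if k odd]. Integrating term-by-term (or equivalently evaluating the antiderivative F(x) = -2*x^5/5 - 3*x^4/4 + 8*x^3/3 - 3*x^2/2 at the endpoints):
  F(1) − F(−1) = 1/60 − (-271/60) = 68/15.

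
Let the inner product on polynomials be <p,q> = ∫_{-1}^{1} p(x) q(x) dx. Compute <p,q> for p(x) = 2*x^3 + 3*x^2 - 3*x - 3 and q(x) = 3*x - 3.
<p,q> = 42/5

Expand the product: p(x)·q(x) = 6*x^4 + 3*x^3 - 18*x^2 + 9.
∫_{-1}^{1} of each monomial x^k gives [2/(k+1) if k even, 0 if k odd]. Integrating term-by-term (or equivalently evaluating the antiderivative F(x) = 6*x^5/5 + 3*x^4/4 - 6*x^3 + 9*x at the endpoints):
  F(1) − F(−1) = 99/20 − (-69/20) = 42/5.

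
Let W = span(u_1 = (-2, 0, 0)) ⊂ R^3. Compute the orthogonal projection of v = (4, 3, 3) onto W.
proj_W(v) = (4, 0, 0)

Set up U = [u_1 | ... | u_1] ∈ R^(3×1). The projector onto W = col(U) is P = U (U^T U)^(-1) U^T.
Compute U^T U =
  [4],
and U^T v = (-8).
Solve U^T U · c = U^T v for the coefficients: c = (-2). The projection is proj_W(v) = U c.
Check: (v - proj_W(v)) · u_1 = 0  (should be 0).
Result: proj_W(v) = (4, 0, 0).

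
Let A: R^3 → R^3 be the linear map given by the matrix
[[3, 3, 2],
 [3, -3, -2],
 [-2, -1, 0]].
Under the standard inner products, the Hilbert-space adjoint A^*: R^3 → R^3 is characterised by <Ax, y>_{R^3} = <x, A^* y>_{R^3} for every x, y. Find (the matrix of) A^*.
A^* = A^T =
[[3, 3, -2],
 [3, -3, -1],
 [2, -2, 0]]

For real matrices with standard dot products, the defining identity <Ax, y> = <x, A^* y> gives (Ax)^T y = x^T (A^*) y, i.e. x^T A^T y = x^T (A^*) y. Since this holds for all x, y, we must have A^* = A^T. Therefore
A^* =
[[3, 3, -2],
 [3, -3, -1],
 [2, -2, 0]].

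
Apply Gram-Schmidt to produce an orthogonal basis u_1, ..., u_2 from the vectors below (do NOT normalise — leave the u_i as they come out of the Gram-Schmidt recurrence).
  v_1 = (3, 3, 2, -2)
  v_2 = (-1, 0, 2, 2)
Orthogonal basis:
  u_1 = (3, 3, 2, -2)
  u_2 = (-17/26, 9/26, 29/13, 23/13)

Apply the Gram-Schmidt recurrence
  u_1 = v_1
  u_i = v_i − Σ_{j<i} ((v_i · u_j) / (u_j · u_j)) · u_j.

Step by step this gives:
  u_1 = (3, 3, 2, -2)
  u_2 = (-17/26, 9/26, 29/13, 23/13)

Orthogonality check:
  u_2 · u_1 = 0 (should be 0)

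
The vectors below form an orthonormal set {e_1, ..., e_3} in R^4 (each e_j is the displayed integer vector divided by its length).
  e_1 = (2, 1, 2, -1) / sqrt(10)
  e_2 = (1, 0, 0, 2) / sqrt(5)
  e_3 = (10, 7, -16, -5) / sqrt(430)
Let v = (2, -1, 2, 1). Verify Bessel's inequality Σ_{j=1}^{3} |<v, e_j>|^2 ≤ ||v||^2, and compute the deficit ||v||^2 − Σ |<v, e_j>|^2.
Σ |<v, e_j>|^2 = 350/43; ||v||^2 = 10; deficit = 80/43

Write each e_j = u_j / sqrt(<u_j, u_j>) where u_j is the displayed integer vector. Then <v, e_j> = <v, u_j> / sqrt(<u_j, u_j>), so |<v, e_j>|^2 = <v, u_j>^2 / <u_j, u_j>.
Coefficients: <v, e_1> = 6/sqrt(10), <v, e_2> = 4/sqrt(5), <v, e_3> = -24/sqrt(430).
Square and sum: Σ |<v, e_j>|^2 = 350/43.
Compute ||v||^2 = v·v = 10.
Deficit = 10 − 350/43 = 80/43 ≥ 0, confirming Bessel's inequality. (The deficit equals ||v − Σ <v,e_j> e_j||^2, the squared distance from v to span{e_j}.)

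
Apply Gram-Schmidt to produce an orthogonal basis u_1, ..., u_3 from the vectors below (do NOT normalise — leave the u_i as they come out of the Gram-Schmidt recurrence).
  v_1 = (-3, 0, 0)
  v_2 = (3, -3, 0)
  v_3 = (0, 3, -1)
Orthogonal basis:
  u_1 = (-3, 0, 0)
  u_2 = (0, -3, 0)
  u_3 = (0, 0, -1)

Apply the Gram-Schmidt recurrence
  u_1 = v_1
  u_i = v_i − Σ_{j<i} ((v_i · u_j) / (u_j · u_j)) · u_j.

Step by step this gives:
  u_1 = (-3, 0, 0)
  u_2 = (0, -3, 0)
  u_3 = (0, 0, -1)

Orthogonality check:
  u_2 · u_1 = 0 (should be 0)
  u_3 · u_1 = 0 (should be 0)
  u_3 · u_2 = 0 (should be 0)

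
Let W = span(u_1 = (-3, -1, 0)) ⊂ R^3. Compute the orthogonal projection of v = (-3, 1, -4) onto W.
proj_W(v) = (-12/5, -4/5, 0)

Set up U = [u_1 | ... | u_1] ∈ R^(3×1). The projector onto W = col(U) is P = U (U^T U)^(-1) U^T.
Compute U^T U =
  [10],
and U^T v = (8).
Solve U^T U · c = U^T v for the coefficients: c = (4/5). The projection is proj_W(v) = U c.
Check: (v - proj_W(v)) · u_1 = 0  (should be 0).
Result: proj_W(v) = (-12/5, -4/5, 0).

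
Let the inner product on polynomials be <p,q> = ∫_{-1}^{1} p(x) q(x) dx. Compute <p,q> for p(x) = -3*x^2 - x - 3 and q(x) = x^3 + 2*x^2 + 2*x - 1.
<p,q> = -2/15

Expand the product: p(x)·q(x) = -3*x^5 - 7*x^4 - 11*x^3 - 5*x^2 - 5*x + 3.
∫_{-1}^{1} of each monomial x^k gives [2/(k+1) if k even, 0 if k odd]. Integrating term-by-term (or equivalently evaluating the antiderivative F(x) = -x^6/2 - 7*x^5/5 - 11*x^4/4 - 5*x^3/3 - 5*x^2/2 + 3*x at the endpoints):
  F(1) − F(−1) = -349/60 − (-341/60) = -2/15.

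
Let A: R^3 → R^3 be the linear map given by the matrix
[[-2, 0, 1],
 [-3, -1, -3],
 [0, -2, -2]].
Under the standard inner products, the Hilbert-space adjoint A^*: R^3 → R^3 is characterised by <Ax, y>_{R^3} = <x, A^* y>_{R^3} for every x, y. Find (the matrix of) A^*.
A^* = A^T =
[[-2, -3, 0],
 [0, -1, -2],
 [1, -3, -2]]

For real matrices with standard dot products, the defining identity <Ax, y> = <x, A^* y> gives (Ax)^T y = x^T (A^*) y, i.e. x^T A^T y = x^T (A^*) y. Since this holds for all x, y, we must have A^* = A^T. Therefore
A^* =
[[-2, -3, 0],
 [0, -1, -2],
 [1, -3, -2]].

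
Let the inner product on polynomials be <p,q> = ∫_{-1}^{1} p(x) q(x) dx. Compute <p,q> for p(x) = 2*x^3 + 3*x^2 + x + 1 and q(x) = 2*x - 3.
<p,q> = -136/15

Expand the product: p(x)·q(x) = 4*x^4 - 7*x^2 - x - 3.
∫_{-1}^{1} of each monomial x^k gives [2/(k+1) if k even, 0 if k odd]. Integrating term-by-term (or equivalently evaluating the antiderivative F(x) = 4*x^5/5 - 7*x^3/3 - x^2/2 - 3*x at the endpoints):
  F(1) − F(−1) = -151/30 − (121/30) = -136/15.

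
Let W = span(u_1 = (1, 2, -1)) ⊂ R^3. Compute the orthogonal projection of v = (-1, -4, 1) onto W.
proj_W(v) = (-5/3, -10/3, 5/3)

Set up U = [u_1 | ... | u_1] ∈ R^(3×1). The projector onto W = col(U) is P = U (U^T U)^(-1) U^T.
Compute U^T U =
  [6],
and U^T v = (-10).
Solve U^T U · c = U^T v for the coefficients: c = (-5/3). The projection is proj_W(v) = U c.
Check: (v - proj_W(v)) · u_1 = 0  (should be 0).
Result: proj_W(v) = (-5/3, -10/3, 5/3).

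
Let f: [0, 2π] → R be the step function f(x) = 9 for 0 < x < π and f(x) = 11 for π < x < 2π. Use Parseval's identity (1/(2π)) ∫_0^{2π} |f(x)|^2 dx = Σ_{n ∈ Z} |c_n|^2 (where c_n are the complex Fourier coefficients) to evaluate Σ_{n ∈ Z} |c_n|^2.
Σ |c_n|^2 = 101

Parseval equates the L^2 energy of f (normalised by 1/(2π)) with the ℓ^2 sum of its Fourier coefficients: (1/(2π)) ∫_0^{2π} |f|^2 = Σ |c_n|^2.
Compute the left side: (1/(2π)) [∫_0^π 9^2 dx + ∫_π^{2π} 11^2 dx] = (1/(2π)) · (81π + 121π) = (81 + 121)/2 = 101.
So Σ_{n ∈ Z} |c_n|^2 = 101.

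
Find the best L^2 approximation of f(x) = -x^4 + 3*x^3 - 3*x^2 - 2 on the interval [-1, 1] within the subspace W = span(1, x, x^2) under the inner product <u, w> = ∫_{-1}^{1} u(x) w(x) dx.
g(x) = -27*x^2/7 + 9*x/5 - 67/35

The best approximation g ∈ W is the orthogonal projection of f onto W. Writing g = a_0 + a_1 x + a_2 x^2, the coefficients solve the normal equations G · a = b where
  G_{ij} = <φ_i, φ_j> and b_i = <f, φ_i>, with φ_0 = 1, φ_1 = x, φ_2 = x^2.
G =
  [2, 0, 2/3]
  [0, 2/3, 0]
  [2/3, 0, 2/5],
b = (-32/5, 6/5, -296/105).
Solving gives a_0 = -67/35, a_1 = 9/5, a_2 = -27/7, so
  g(x) = -27*x^2/7 + 9*x/5 - 67/35.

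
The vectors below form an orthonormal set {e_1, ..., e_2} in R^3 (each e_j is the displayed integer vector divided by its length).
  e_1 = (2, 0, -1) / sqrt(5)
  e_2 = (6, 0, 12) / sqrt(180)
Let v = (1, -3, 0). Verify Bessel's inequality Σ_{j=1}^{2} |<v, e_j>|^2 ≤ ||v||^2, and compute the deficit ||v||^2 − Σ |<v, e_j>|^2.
Σ |<v, e_j>|^2 = 1; ||v||^2 = 10; deficit = 9

Write each e_j = u_j / sqrt(<u_j, u_j>) where u_j is the displayed integer vector. Then <v, e_j> = <v, u_j> / sqrt(<u_j, u_j>), so |<v, e_j>|^2 = <v, u_j>^2 / <u_j, u_j>.
Coefficients: <v, e_1> = 2/sqrt(5), <v, e_2> = 6/sqrt(180).
Square and sum: Σ |<v, e_j>|^2 = 1.
Compute ||v||^2 = v·v = 10.
Deficit = 10 − 1 = 9 ≥ 0, confirming Bessel's inequality. (The deficit equals ||v − Σ <v,e_j> e_j||^2, the squared distance from v to span{e_j}.)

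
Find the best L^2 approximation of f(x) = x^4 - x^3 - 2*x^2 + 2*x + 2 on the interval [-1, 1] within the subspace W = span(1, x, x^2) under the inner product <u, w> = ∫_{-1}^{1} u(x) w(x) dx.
g(x) = -8*x^2/7 + 7*x/5 + 67/35

The best approximation g ∈ W is the orthogonal projection of f onto W. Writing g = a_0 + a_1 x + a_2 x^2, the coefficients solve the normal equations G · a = b where
  G_{ij} = <φ_i, φ_j> and b_i = <f, φ_i>, with φ_0 = 1, φ_1 = x, φ_2 = x^2.
G =
  [2, 0, 2/3]
  [0, 2/3, 0]
  [2/3, 0, 2/5],
b = (46/15, 14/15, 86/105).
Solving gives a_0 = 67/35, a_1 = 7/5, a_2 = -8/7, so
  g(x) = -8*x^2/7 + 7*x/5 + 67/35.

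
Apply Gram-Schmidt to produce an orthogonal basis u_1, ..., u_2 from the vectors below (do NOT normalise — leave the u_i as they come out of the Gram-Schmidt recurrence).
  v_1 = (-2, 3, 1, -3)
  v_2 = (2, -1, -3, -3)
Orthogonal basis:
  u_1 = (-2, 3, 1, -3)
  u_2 = (44/23, -20/23, -68/23, -72/23)

Apply the Gram-Schmidt recurrence
  u_1 = v_1
  u_i = v_i − Σ_{j<i} ((v_i · u_j) / (u_j · u_j)) · u_j.

Step by step this gives:
  u_1 = (-2, 3, 1, -3)
  u_2 = (44/23, -20/23, -68/23, -72/23)

Orthogonality check:
  u_2 · u_1 = 0 (should be 0)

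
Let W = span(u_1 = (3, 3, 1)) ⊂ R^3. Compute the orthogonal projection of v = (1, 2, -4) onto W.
proj_W(v) = (15/19, 15/19, 5/19)

Set up U = [u_1 | ... | u_1] ∈ R^(3×1). The projector onto W = col(U) is P = U (U^T U)^(-1) U^T.
Compute U^T U =
  [19],
and U^T v = (5).
Solve U^T U · c = U^T v for the coefficients: c = (5/19). The projection is proj_W(v) = U c.
Check: (v - proj_W(v)) · u_1 = 0  (should be 0).
Result: proj_W(v) = (15/19, 15/19, 5/19).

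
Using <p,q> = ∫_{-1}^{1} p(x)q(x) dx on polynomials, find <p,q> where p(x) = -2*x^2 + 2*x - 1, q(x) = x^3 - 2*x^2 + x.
<p,q> = 76/15

Expand the product: p(x)·q(x) = -2*x^5 + 6*x^4 - 7*x^3 + 4*x^2 - x.
∫_{-1}^{1} of each monomial x^k gives [2/(k+1) if k even, 0 if k odd]. Integrating term-by-term (or equivalently evaluating the antiderivative F(x) = -x^6/3 + 6*x^5/5 - 7*x^4/4 + 4*x^3/3 - x^2/2 at the endpoints):
  F(1) − F(−1) = -1/20 − (-307/60) = 76/15.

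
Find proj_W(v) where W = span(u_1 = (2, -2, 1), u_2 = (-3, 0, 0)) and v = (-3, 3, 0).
proj_W(v) = (-3, 12/5, -6/5)

Set up U = [u_1 | ... | u_2] ∈ R^(3×2). The projector onto W = col(U) is P = U (U^T U)^(-1) U^T.
Compute U^T U =
  [9, -6]
  [-6, 9],
and U^T v = (-12, 9).
Solve U^T U · c = U^T v for the coefficients: c = (-6/5, 1/5). The projection is proj_W(v) = U c.
Check: (v - proj_W(v)) · u_1 = 0  (should be 0).
Check: (v - proj_W(v)) · u_2 = 0  (should be 0).
Result: proj_W(v) = (-3, 12/5, -6/5).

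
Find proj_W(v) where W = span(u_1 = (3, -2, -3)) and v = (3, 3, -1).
proj_W(v) = (9/11, -6/11, -9/11)

Set up U = [u_1 | ... | u_1] ∈ R^(3×1). The projector onto W = col(U) is P = U (U^T U)^(-1) U^T.
Compute U^T U =
  [22],
and U^T v = (6).
Solve U^T U · c = U^T v for the coefficients: c = (3/11). The projection is proj_W(v) = U c.
Check: (v - proj_W(v)) · u_1 = 0  (should be 0).
Result: proj_W(v) = (9/11, -6/11, -9/11).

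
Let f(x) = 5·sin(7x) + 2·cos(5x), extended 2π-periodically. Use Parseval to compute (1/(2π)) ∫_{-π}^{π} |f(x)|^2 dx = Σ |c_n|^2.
Σ |c_n|^2 = 29/2

Expand |f|^2 and use orthogonality of {sin(nx), cos(mx)} on [-π, π]:
  ∫_{-π}^{π} sin(nx)^2 dx = π, ∫ cos(mx)^2 dx = π, and cross terms integrate to 0.
So ∫_{-π}^{π} f(x)^2 dx = 5^2 · π + 2^2 · π = (25 + 4)π.
Divide by 2π: (25 + 4)/2 = 29/2.
By Parseval, this equals Σ |c_n|^2.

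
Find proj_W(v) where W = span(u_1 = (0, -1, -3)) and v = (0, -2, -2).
proj_W(v) = (0, -4/5, -12/5)

Set up U = [u_1 | ... | u_1] ∈ R^(3×1). The projector onto W = col(U) is P = U (U^T U)^(-1) U^T.
Compute U^T U =
  [10],
and U^T v = (8).
Solve U^T U · c = U^T v for the coefficients: c = (4/5). The projection is proj_W(v) = U c.
Check: (v - proj_W(v)) · u_1 = 0  (should be 0).
Result: proj_W(v) = (0, -4/5, -12/5).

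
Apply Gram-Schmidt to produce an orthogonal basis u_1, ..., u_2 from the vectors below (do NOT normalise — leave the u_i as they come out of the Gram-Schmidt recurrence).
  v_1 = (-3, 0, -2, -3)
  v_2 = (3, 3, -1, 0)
Orthogonal basis:
  u_1 = (-3, 0, -2, -3)
  u_2 = (45/22, 3, -18/11, -21/22)

Apply the Gram-Schmidt recurrence
  u_1 = v_1
  u_i = v_i − Σ_{j<i} ((v_i · u_j) / (u_j · u_j)) · u_j.

Step by step this gives:
  u_1 = (-3, 0, -2, -3)
  u_2 = (45/22, 3, -18/11, -21/22)

Orthogonality check:
  u_2 · u_1 = 0 (should be 0)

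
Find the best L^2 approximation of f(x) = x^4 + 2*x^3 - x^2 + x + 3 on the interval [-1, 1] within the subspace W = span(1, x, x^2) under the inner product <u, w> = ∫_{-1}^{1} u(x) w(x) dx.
g(x) = -x^2/7 + 11*x/5 + 102/35

The best approximation g ∈ W is the orthogonal projection of f onto W. Writing g = a_0 + a_1 x + a_2 x^2, the coefficients solve the normal equations G · a = b where
  G_{ij} = <φ_i, φ_j> and b_i = <f, φ_i>, with φ_0 = 1, φ_1 = x, φ_2 = x^2.
G =
  [2, 0, 2/3]
  [0, 2/3, 0]
  [2/3, 0, 2/5],
b = (86/15, 22/15, 66/35).
Solving gives a_0 = 102/35, a_1 = 11/5, a_2 = -1/7, so
  g(x) = -x^2/7 + 11*x/5 + 102/35.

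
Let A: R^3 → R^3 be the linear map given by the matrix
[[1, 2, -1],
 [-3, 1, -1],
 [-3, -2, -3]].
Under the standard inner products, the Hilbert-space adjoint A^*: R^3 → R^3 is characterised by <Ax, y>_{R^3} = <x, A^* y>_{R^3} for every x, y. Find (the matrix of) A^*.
A^* = A^T =
[[1, -3, -3],
 [2, 1, -2],
 [-1, -1, -3]]

For real matrices with standard dot products, the defining identity <Ax, y> = <x, A^* y> gives (Ax)^T y = x^T (A^*) y, i.e. x^T A^T y = x^T (A^*) y. Since this holds for all x, y, we must have A^* = A^T. Therefore
A^* =
[[1, -3, -3],
 [2, 1, -2],
 [-1, -1, -3]].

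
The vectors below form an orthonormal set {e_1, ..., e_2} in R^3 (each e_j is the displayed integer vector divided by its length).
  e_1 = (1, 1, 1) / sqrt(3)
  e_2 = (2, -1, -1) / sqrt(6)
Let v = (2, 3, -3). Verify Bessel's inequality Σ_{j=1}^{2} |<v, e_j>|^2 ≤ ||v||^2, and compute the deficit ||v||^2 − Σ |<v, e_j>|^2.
Σ |<v, e_j>|^2 = 4; ||v||^2 = 22; deficit = 18

Write each e_j = u_j / sqrt(<u_j, u_j>) where u_j is the displayed integer vector. Then <v, e_j> = <v, u_j> / sqrt(<u_j, u_j>), so |<v, e_j>|^2 = <v, u_j>^2 / <u_j, u_j>.
Coefficients: <v, e_1> = 2/sqrt(3), <v, e_2> = 4/sqrt(6).
Square and sum: Σ |<v, e_j>|^2 = 4.
Compute ||v||^2 = v·v = 22.
Deficit = 22 − 4 = 18 ≥ 0, confirming Bessel's inequality. (The deficit equals ||v − Σ <v,e_j> e_j||^2, the squared distance from v to span{e_j}.)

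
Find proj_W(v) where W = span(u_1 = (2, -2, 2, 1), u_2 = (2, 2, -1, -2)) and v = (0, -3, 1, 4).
proj_W(v) = (-2/3, -54/17, 113/51, 130/51)

Set up U = [u_1 | ... | u_2] ∈ R^(4×2). The projector onto W = col(U) is P = U (U^T U)^(-1) U^T.
Compute U^T U =
  [13, -4]
  [-4, 13],
and U^T v = (12, -15).
Solve U^T U · c = U^T v for the coefficients: c = (32/51, -49/51). The projection is proj_W(v) = U c.
Check: (v - proj_W(v)) · u_1 = 0  (should be 0).
Check: (v - proj_W(v)) · u_2 = 0  (should be 0).
Result: proj_W(v) = (-2/3, -54/17, 113/51, 130/51).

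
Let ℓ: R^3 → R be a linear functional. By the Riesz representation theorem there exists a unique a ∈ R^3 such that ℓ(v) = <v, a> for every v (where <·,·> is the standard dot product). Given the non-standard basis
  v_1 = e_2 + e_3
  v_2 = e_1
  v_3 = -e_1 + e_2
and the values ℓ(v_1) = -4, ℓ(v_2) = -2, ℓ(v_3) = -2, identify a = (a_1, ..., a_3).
a = (-2, -4, 0)

Write a = (a_1, ..., a_3) in the standard basis. For each basis vector v_i, ℓ(v_i) = <v_i, a> is a linear equation in the a_j's. Collect the n equations into a matrix system V a = ℓ, where row i of V is v_i (expressed in the standard basis). Since V is invertible (lower-triangular with 1s on the diagonal, up to permutation), solve by back-substitution:
  V =
[[0, 1, 1],
 [1, 0, 0],
 [-1, 1, 0]]
  V a = (-4, -2, -2)
Solving gives a = (-2, -4, 0).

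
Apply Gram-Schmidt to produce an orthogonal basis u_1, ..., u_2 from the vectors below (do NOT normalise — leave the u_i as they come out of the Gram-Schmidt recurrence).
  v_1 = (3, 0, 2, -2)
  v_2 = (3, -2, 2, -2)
Orthogonal basis:
  u_1 = (3, 0, 2, -2)
  u_2 = (0, -2, 0, 0)

Apply the Gram-Schmidt recurrence
  u_1 = v_1
  u_i = v_i − Σ_{j<i} ((v_i · u_j) / (u_j · u_j)) · u_j.

Step by step this gives:
  u_1 = (3, 0, 2, -2)
  u_2 = (0, -2, 0, 0)

Orthogonality check:
  u_2 · u_1 = 0 (should be 0)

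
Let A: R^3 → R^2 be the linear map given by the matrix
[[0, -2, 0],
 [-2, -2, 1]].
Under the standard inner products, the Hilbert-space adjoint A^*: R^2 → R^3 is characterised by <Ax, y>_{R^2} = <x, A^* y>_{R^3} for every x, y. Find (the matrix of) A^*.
A^* = A^T =
[[0, -2],
 [-2, -2],
 [0, 1]]

For real matrices with standard dot products, the defining identity <Ax, y> = <x, A^* y> gives (Ax)^T y = x^T (A^*) y, i.e. x^T A^T y = x^T (A^*) y. Since this holds for all x, y, we must have A^* = A^T. Therefore
A^* =
[[0, -2],
 [-2, -2],
 [0, 1]].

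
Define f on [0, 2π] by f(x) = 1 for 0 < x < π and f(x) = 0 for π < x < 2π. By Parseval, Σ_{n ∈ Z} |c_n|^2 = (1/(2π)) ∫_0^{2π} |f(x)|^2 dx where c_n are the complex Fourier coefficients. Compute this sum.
Σ |c_n|^2 = 1/2

Parseval equates the L^2 energy of f (normalised by 1/(2π)) with the ℓ^2 sum of its Fourier coefficients: (1/(2π)) ∫_0^{2π} |f|^2 = Σ |c_n|^2.
Compute the left side: (1/(2π)) [∫_0^π 1^2 dx + ∫_π^{2π} 0^2 dx] = (1/(2π)) · (1π + 0π) = (1 + 0)/2 = 1/2.
So Σ_{n ∈ Z} |c_n|^2 = 1/2.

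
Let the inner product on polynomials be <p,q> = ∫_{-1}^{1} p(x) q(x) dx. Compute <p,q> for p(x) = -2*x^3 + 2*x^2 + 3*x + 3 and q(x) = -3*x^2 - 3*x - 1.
<p,q> = -58/3

Expand the product: p(x)·q(x) = 6*x^5 - 13*x^3 - 20*x^2 - 12*x - 3.
∫_{-1}^{1} of each monomial x^k gives [2/(k+1) if k even, 0 if k odd]. Integrating term-by-term (or equivalently evaluating the antiderivative F(x) = x^6 - 13*x^4/4 - 20*x^3/3 - 6*x^2 - 3*x at the endpoints):
  F(1) − F(−1) = -215/12 − (17/12) = -58/3.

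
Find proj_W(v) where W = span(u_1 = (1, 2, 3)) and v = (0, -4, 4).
proj_W(v) = (2/7, 4/7, 6/7)

Set up U = [u_1 | ... | u_1] ∈ R^(3×1). The projector onto W = col(U) is P = U (U^T U)^(-1) U^T.
Compute U^T U =
  [14],
and U^T v = (4).
Solve U^T U · c = U^T v for the coefficients: c = (2/7). The projection is proj_W(v) = U c.
Check: (v - proj_W(v)) · u_1 = 0  (should be 0).
Result: proj_W(v) = (2/7, 4/7, 6/7).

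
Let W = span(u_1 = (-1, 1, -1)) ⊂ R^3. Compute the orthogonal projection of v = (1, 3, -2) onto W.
proj_W(v) = (-4/3, 4/3, -4/3)

Set up U = [u_1 | ... | u_1] ∈ R^(3×1). The projector onto W = col(U) is P = U (U^T U)^(-1) U^T.
Compute U^T U =
  [3],
and U^T v = (4).
Solve U^T U · c = U^T v for the coefficients: c = (4/3). The projection is proj_W(v) = U c.
Check: (v - proj_W(v)) · u_1 = 0  (should be 0).
Result: proj_W(v) = (-4/3, 4/3, -4/3).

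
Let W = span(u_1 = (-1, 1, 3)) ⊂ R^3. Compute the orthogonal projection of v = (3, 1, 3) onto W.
proj_W(v) = (-7/11, 7/11, 21/11)

Set up U = [u_1 | ... | u_1] ∈ R^(3×1). The projector onto W = col(U) is P = U (U^T U)^(-1) U^T.
Compute U^T U =
  [11],
and U^T v = (7).
Solve U^T U · c = U^T v for the coefficients: c = (7/11). The projection is proj_W(v) = U c.
Check: (v - proj_W(v)) · u_1 = 0  (should be 0).
Result: proj_W(v) = (-7/11, 7/11, 21/11).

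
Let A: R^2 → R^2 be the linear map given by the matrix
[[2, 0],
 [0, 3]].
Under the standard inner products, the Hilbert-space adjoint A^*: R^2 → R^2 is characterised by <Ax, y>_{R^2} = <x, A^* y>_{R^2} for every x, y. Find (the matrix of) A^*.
A^* = A^T =
[[2, 0],
 [0, 3]]

For real matrices with standard dot products, the defining identity <Ax, y> = <x, A^* y> gives (Ax)^T y = x^T (A^*) y, i.e. x^T A^T y = x^T (A^*) y. Since this holds for all x, y, we must have A^* = A^T. Therefore
A^* =
[[2, 0],
 [0, 3]].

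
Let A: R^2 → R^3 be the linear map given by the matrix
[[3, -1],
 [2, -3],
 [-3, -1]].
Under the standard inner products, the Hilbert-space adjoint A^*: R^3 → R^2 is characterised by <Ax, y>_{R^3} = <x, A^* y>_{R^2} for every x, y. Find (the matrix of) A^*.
A^* = A^T =
[[3, 2, -3],
 [-1, -3, -1]]

For real matrices with standard dot products, the defining identity <Ax, y> = <x, A^* y> gives (Ax)^T y = x^T (A^*) y, i.e. x^T A^T y = x^T (A^*) y. Since this holds for all x, y, we must have A^* = A^T. Therefore
A^* =
[[3, 2, -3],
 [-1, -3, -1]].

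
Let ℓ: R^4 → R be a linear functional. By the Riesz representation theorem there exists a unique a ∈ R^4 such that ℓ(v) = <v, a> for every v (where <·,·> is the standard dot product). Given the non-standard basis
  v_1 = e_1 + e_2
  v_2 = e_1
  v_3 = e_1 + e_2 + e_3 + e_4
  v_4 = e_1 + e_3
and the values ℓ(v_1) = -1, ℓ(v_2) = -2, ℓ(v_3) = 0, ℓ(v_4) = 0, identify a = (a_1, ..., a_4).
a = (-2, 1, 2, -1)

Write a = (a_1, ..., a_4) in the standard basis. For each basis vector v_i, ℓ(v_i) = <v_i, a> is a linear equation in the a_j's. Collect the n equations into a matrix system V a = ℓ, where row i of V is v_i (expressed in the standard basis). Since V is invertible (lower-triangular with 1s on the diagonal, up to permutation), solve by back-substitution:
  V =
[[1, 1, 0, 0],
 [1, 0, 0, 0],
 [1, 1, 1, 1],
 [1, 0, 1, 0]]
  V a = (-1, -2, 0, 0)
Solving gives a = (-2, 1, 2, -1).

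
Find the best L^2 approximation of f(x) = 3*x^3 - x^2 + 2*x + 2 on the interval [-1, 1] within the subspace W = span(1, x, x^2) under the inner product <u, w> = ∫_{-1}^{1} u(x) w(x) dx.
g(x) = -x^2 + 19*x/5 + 2

The best approximation g ∈ W is the orthogonal projection of f onto W. Writing g = a_0 + a_1 x + a_2 x^2, the coefficients solve the normal equations G · a = b where
  G_{ij} = <φ_i, φ_j> and b_i = <f, φ_i>, with φ_0 = 1, φ_1 = x, φ_2 = x^2.
G =
  [2, 0, 2/3]
  [0, 2/3, 0]
  [2/3, 0, 2/5],
b = (10/3, 38/15, 14/15).
Solving gives a_0 = 2, a_1 = 19/5, a_2 = -1, so
  g(x) = -x^2 + 19*x/5 + 2.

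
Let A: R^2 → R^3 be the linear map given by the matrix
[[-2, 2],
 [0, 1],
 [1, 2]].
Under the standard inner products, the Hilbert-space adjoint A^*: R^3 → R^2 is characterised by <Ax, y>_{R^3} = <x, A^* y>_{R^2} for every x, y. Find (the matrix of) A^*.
A^* = A^T =
[[-2, 0, 1],
 [2, 1, 2]]

For real matrices with standard dot products, the defining identity <Ax, y> = <x, A^* y> gives (Ax)^T y = x^T (A^*) y, i.e. x^T A^T y = x^T (A^*) y. Since this holds for all x, y, we must have A^* = A^T. Therefore
A^* =
[[-2, 0, 1],
 [2, 1, 2]].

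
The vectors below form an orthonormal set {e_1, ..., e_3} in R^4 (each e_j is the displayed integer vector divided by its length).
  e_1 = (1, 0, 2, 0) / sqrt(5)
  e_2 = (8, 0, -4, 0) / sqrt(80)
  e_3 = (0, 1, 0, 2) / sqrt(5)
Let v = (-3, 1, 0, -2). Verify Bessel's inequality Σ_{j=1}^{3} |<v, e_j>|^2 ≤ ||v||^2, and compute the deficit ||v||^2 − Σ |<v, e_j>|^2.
Σ |<v, e_j>|^2 = 54/5; ||v||^2 = 14; deficit = 16/5

Write each e_j = u_j / sqrt(<u_j, u_j>) where u_j is the displayed integer vector. Then <v, e_j> = <v, u_j> / sqrt(<u_j, u_j>), so |<v, e_j>|^2 = <v, u_j>^2 / <u_j, u_j>.
Coefficients: <v, e_1> = -3/sqrt(5), <v, e_2> = -24/sqrt(80), <v, e_3> = -3/sqrt(5).
Square and sum: Σ |<v, e_j>|^2 = 54/5.
Compute ||v||^2 = v·v = 14.
Deficit = 14 − 54/5 = 16/5 ≥ 0, confirming Bessel's inequality. (The deficit equals ||v − Σ <v,e_j> e_j||^2, the squared distance from v to span{e_j}.)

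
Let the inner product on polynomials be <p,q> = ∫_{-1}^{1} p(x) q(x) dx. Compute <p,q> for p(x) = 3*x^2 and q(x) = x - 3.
<p,q> = -6

Expand the product: p(x)·q(x) = 3*x^3 - 9*x^2.
∫_{-1}^{1} of each monomial x^k gives [2/(k+1) if k even, 0 if k odd]. Integrating term-by-term (or equivalently evaluating the antiderivative F(x) = 3*x^4/4 - 3*x^3 at the endpoints):
  F(1) − F(−1) = -9/4 − (15/4) = -6.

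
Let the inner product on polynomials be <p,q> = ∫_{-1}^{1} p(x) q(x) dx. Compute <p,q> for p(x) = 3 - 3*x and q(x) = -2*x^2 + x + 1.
<p,q> = 0

Expand the product: p(x)·q(x) = 6*x^3 - 9*x^2 + 3.
∫_{-1}^{1} of each monomial x^k gives [2/(k+1) if k even, 0 if k odd]. Integrating term-by-term (or equivalently evaluating the antiderivative F(x) = 3*x^4/2 - 3*x^3 + 3*x at the endpoints):
  F(1) − F(−1) = 3/2 − (3/2) = 0.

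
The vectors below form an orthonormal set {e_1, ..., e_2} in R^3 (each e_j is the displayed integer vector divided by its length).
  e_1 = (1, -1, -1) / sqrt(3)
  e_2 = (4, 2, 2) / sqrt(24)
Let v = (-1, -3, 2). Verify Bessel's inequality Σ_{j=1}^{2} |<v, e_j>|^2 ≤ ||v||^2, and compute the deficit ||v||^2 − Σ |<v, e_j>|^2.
Σ |<v, e_j>|^2 = 3/2; ||v||^2 = 14; deficit = 25/2

Write each e_j = u_j / sqrt(<u_j, u_j>) where u_j is the displayed integer vector. Then <v, e_j> = <v, u_j> / sqrt(<u_j, u_j>), so |<v, e_j>|^2 = <v, u_j>^2 / <u_j, u_j>.
Coefficients: <v, e_1> = 0/sqrt(3), <v, e_2> = -6/sqrt(24).
Square and sum: Σ |<v, e_j>|^2 = 3/2.
Compute ||v||^2 = v·v = 14.
Deficit = 14 − 3/2 = 25/2 ≥ 0, confirming Bessel's inequality. (The deficit equals ||v − Σ <v,e_j> e_j||^2, the squared distance from v to span{e_j}.)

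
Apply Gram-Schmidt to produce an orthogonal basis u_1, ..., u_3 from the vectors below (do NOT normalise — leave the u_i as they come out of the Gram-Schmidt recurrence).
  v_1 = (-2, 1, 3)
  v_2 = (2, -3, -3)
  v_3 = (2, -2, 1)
Orthogonal basis:
  u_1 = (-2, 1, 3)
  u_2 = (-2/7, -13/7, 3/7)
  u_3 = (24/13, 0, 16/13)

Apply the Gram-Schmidt recurrence
  u_1 = v_1
  u_i = v_i − Σ_{j<i} ((v_i · u_j) / (u_j · u_j)) · u_j.

Step by step this gives:
  u_1 = (-2, 1, 3)
  u_2 = (-2/7, -13/7, 3/7)
  u_3 = (24/13, 0, 16/13)

Orthogonality check:
  u_2 · u_1 = 0 (should be 0)
  u_3 · u_1 = 0 (should be 0)
  u_3 · u_2 = 0 (should be 0)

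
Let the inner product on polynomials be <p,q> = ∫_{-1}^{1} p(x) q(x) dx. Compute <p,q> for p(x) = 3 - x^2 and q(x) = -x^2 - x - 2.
<p,q> = -184/15

Expand the product: p(x)·q(x) = x^4 + x^3 - x^2 - 3*x - 6.
∫_{-1}^{1} of each monomial x^k gives [2/(k+1) if k even, 0 if k odd]. Integrating term-by-term (or equivalently evaluating the antiderivative F(x) = x^5/5 + x^4/4 - x^3/3 - 3*x^2/2 - 6*x at the endpoints):
  F(1) − F(−1) = -443/60 − (293/60) = -184/15.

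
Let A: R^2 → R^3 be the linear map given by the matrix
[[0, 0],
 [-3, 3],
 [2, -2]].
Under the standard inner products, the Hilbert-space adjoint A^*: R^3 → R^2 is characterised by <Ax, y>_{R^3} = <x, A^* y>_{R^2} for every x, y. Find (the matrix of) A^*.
A^* = A^T =
[[0, -3, 2],
 [0, 3, -2]]

For real matrices with standard dot products, the defining identity <Ax, y> = <x, A^* y> gives (Ax)^T y = x^T (A^*) y, i.e. x^T A^T y = x^T (A^*) y. Since this holds for all x, y, we must have A^* = A^T. Therefore
A^* =
[[0, -3, 2],
 [0, 3, -2]].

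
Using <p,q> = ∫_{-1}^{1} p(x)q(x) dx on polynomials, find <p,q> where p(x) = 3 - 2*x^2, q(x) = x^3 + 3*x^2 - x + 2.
<p,q> = 194/15

Expand the product: p(x)·q(x) = -2*x^5 - 6*x^4 + 5*x^3 + 5*x^2 - 3*x + 6.
∫_{-1}^{1} of each monomial x^k gives [2/(k+1) if k even, 0 if k odd]. Integrating term-by-term (or equivalently evaluating the antiderivative F(x) = -x^6/3 - 6*x^5/5 + 5*x^4/4 + 5*x^3/3 - 3*x^2/2 + 6*x at the endpoints):
  F(1) − F(−1) = 353/60 − (-141/20) = 194/15.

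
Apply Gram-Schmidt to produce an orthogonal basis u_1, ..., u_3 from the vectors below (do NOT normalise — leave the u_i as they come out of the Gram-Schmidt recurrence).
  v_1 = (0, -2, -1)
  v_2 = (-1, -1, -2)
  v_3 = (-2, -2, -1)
Orthogonal basis:
  u_1 = (0, -2, -1)
  u_2 = (-1, 3/5, -6/5)
  u_3 = (-9/7, -3/7, 6/7)

Apply the Gram-Schmidt recurrence
  u_1 = v_1
  u_i = v_i − Σ_{j<i} ((v_i · u_j) / (u_j · u_j)) · u_j.

Step by step this gives:
  u_1 = (0, -2, -1)
  u_2 = (-1, 3/5, -6/5)
  u_3 = (-9/7, -3/7, 6/7)

Orthogonality check:
  u_2 · u_1 = 0 (should be 0)
  u_3 · u_1 = 0 (should be 0)
  u_3 · u_2 = 0 (should be 0)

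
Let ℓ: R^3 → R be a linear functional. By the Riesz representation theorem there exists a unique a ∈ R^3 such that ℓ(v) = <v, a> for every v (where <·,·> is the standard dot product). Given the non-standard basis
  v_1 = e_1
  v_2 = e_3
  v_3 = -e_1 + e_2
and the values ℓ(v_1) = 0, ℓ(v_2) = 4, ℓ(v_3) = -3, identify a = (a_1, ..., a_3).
a = (0, -3, 4)

Write a = (a_1, ..., a_3) in the standard basis. For each basis vector v_i, ℓ(v_i) = <v_i, a> is a linear equation in the a_j's. Collect the n equations into a matrix system V a = ℓ, where row i of V is v_i (expressed in the standard basis). Since V is invertible (lower-triangular with 1s on the diagonal, up to permutation), solve by back-substitution:
  V =
[[1, 0, 0],
 [0, 0, 1],
 [-1, 1, 0]]
  V a = (0, 4, -3)
Solving gives a = (0, -3, 4).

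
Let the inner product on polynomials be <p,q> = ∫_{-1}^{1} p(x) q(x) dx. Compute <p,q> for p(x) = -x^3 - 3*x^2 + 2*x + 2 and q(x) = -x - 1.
<p,q> = -44/15

Expand the product: p(x)·q(x) = x^4 + 4*x^3 + x^2 - 4*x - 2.
∫_{-1}^{1} of each monomial x^k gives [2/(k+1) if k even, 0 if k odd]. Integrating term-by-term (or equivalently evaluating the antiderivative F(x) = x^5/5 + x^4 + x^3/3 - 2*x^2 - 2*x at the endpoints):
  F(1) − F(−1) = -37/15 − (7/15) = -44/15.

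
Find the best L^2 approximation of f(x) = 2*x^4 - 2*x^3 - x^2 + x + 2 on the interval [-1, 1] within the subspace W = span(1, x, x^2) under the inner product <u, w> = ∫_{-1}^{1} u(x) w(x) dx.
g(x) = 5*x^2/7 - x/5 + 64/35

The best approximation g ∈ W is the orthogonal projection of f onto W. Writing g = a_0 + a_1 x + a_2 x^2, the coefficients solve the normal equations G · a = b where
  G_{ij} = <φ_i, φ_j> and b_i = <f, φ_i>, with φ_0 = 1, φ_1 = x, φ_2 = x^2.
G =
  [2, 0, 2/3]
  [0, 2/3, 0]
  [2/3, 0, 2/5],
b = (62/15, -2/15, 158/105).
Solving gives a_0 = 64/35, a_1 = -1/5, a_2 = 5/7, so
  g(x) = 5*x^2/7 - x/5 + 64/35.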